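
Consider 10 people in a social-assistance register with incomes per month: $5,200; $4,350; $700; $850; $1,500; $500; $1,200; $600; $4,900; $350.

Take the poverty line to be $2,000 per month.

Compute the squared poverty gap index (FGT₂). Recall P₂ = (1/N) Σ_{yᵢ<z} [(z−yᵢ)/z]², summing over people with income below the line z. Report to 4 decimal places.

0.2709

Below the line: $350, $500, $600, $700, $850, $1,200, $1,500 (q = 7 of N = 10).
Normalized shortfalls: (2000−350)/2000 = 0.8250; (2000−500)/2000 = 0.7500; (2000−600)/2000 = 0.7000; (2000−700)/2000 = 0.6500; (2000−850)/2000 = 0.5750; (2000−1200)/2000 = 0.4000; (2000−1500)/2000 = 0.2500.
Squared: 0.6806; 0.5625; 0.4900; 0.4225; 0.3306; 0.1600; 0.0625.
Sum = 2.708750; P₂ = 2.708750 / 10 = 0.2709.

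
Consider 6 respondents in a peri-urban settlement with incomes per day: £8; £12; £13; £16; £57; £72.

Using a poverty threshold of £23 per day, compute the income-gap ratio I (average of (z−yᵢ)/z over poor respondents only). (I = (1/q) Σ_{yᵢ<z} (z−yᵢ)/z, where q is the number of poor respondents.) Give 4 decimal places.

Poor units: £8, £12, £13, £16 (q = 4 of N = 6).
Shortfall ratios (z−y)/z: 0.6522, 0.4783, 0.4348, 0.3043; sum = 1.869565.
The income-gap ratio divides by q (the poor only): 1.869565 / 4 = 0.4674.

0.4674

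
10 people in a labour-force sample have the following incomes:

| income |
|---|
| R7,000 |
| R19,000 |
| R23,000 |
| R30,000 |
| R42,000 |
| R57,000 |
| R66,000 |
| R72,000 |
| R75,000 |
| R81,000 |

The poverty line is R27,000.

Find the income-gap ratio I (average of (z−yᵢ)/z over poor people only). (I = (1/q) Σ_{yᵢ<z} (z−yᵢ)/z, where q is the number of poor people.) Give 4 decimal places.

0.3951

Below z: R7,000, R19,000, R23,000 (q = 3 of N = 10).
Shortfall ratios (z−y)/z: 0.7407, 0.2963, 0.1481; sum = 1.185185.
I averages over the q = 3 poor units only: 1.185185 / 3 = 0.3951.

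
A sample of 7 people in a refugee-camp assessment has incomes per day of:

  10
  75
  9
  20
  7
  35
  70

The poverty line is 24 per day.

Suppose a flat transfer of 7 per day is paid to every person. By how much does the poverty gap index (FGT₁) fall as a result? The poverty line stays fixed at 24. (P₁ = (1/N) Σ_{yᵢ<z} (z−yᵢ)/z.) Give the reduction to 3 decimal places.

0.149

Before: below the line — 7, 9, 10, 20; poverty gap index (FGT₁) = 0.29762.
After the 7 transfer: below the line — 14, 16, 17; poverty gap index (FGT₁) = 0.14881.
Reduction = 0.29762 − 0.14881 = 0.149.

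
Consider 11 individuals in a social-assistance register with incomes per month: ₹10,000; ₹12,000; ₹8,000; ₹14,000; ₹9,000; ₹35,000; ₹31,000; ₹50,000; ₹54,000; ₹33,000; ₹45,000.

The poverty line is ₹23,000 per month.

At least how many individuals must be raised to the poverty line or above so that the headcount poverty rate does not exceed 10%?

5 of the 11 individuals are poor, so H = 5/11 = 0.455.
A headcount ratio of at most 10% allows at most ⌊0.10 × 11⌋ = 1 poor individuals.
So at least 5 − 1 = 4 must be lifted.

4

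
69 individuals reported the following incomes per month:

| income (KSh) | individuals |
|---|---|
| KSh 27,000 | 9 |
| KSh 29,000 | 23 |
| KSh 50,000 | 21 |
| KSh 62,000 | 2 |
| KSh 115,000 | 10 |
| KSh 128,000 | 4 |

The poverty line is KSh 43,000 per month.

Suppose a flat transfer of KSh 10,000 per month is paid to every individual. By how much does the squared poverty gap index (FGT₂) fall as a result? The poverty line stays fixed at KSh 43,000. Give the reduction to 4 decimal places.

0.0480

Before: below the line — 9×KSh 27,000, 23×KSh 29,000; squared poverty gap index (FGT₂) = 0.053394.
After the KSh 10,000 transfer: below the line — 9×KSh 37,000, 23×KSh 39,000; squared poverty gap index (FGT₂) = 0.005424.
Reduction = 0.053394 − 0.005424 = 0.0480.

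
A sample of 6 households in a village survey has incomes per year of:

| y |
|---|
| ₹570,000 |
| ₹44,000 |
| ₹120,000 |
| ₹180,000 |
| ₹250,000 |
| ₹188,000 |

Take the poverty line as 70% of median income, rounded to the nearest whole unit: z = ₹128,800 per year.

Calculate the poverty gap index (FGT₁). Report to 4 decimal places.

0.1211

Incomes under z: ₹44,000, ₹120,000 (q = 2 of N = 6).
Relative gaps: (128800−44000)/128800 = 0.6584; (128800−120000)/128800 = 0.0683.
Σ = 0.726708. Dividing by the full population N = 6 gives P₁ = 0.1211.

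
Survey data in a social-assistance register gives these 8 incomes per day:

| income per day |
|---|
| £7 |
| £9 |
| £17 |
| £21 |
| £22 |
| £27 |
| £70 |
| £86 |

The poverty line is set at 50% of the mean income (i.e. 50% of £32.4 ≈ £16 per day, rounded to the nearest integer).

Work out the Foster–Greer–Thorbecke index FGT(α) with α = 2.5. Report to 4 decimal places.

0.0455

Below the line: £7, £9 (q = 2 of N = 8).
Relative gaps: (16−7)/16 = 0.5625; (16−9)/16 = 0.4375.
Raised to α = 2.5: 0.23730; 0.12660.
Sum = 0.363908; FGT(2.5) = 0.363908 / 8 = 0.0455.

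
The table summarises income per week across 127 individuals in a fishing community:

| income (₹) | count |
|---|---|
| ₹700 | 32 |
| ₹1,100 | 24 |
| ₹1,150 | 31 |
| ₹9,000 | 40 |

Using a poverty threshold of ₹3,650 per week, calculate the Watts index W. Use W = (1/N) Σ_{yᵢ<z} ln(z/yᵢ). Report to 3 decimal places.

0.925

Below z: 32×₹700, 24×₹1,100, 31×₹1,150 (q = 87 of N = 127).
Log gaps: ln(3650/700) = 1.6514 (×32); ln(3650/1100) = 1.1994 (×24); ln(3650/1150) = 1.1550 (×31).
W = 117.434797 / 127 = 0.925.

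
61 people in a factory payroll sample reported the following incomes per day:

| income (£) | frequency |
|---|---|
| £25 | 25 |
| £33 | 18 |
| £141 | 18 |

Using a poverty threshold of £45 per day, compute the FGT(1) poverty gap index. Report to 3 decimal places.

0.261

Below the line: 25×£25, 18×£33 (q = 43 of N = 61).
Normalized shortfalls: (45−25)/45 = 0.4444 (×25); (45−33)/45 = 0.2667 (×18).
Σ = 15.911111. Dividing by the full population N = 61 gives P₁ = 0.261.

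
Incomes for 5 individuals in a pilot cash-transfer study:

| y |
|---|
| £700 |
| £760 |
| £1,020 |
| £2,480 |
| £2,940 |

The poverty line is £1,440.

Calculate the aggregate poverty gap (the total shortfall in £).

£1,840

Below z: £700, £760, £1,020 (q = 3 of N = 5).
Individual gaps: 1440−700 = 740; 1440−760 = 680; 1440−1020 = 420.
Aggregate gap = £1,840.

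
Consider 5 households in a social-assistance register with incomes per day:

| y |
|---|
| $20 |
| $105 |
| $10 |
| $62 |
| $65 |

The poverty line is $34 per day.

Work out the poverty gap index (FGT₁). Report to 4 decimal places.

0.2235

Incomes under z: $10, $20 (q = 2 of N = 5).
Gap ratios (z−y)/z: (34−10)/34 = 0.7059; (34−20)/34 = 0.4118.
Σ = 1.117647. Dividing by the full population N = 5 gives P₁ = 0.2235.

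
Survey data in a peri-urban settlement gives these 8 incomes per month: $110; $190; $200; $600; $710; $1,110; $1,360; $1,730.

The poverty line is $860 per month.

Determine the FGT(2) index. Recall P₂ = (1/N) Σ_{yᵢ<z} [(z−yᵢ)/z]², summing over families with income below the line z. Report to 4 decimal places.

Below the line: $110, $190, $200, $600, $710 (q = 5 of N = 8).
Shortfall ratios: (860−110)/860 = 0.8721; (860−190)/860 = 0.7791; (860−200)/860 = 0.7674; (860−600)/860 = 0.3023; (860−710)/860 = 0.1744.
Squared: 0.7605; 0.6069; 0.5890; 0.0914; 0.0304.
Sum = 2.078286; P₂ = 2.078286 / 8 = 0.2598.

0.2598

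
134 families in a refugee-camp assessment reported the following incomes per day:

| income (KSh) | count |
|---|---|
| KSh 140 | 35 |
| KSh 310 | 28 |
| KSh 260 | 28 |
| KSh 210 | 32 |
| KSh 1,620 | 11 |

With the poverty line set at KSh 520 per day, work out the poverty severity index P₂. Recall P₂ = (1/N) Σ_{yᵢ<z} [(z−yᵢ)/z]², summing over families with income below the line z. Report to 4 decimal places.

Below z: 35×KSh 140, 32×KSh 210, 28×KSh 260, 28×KSh 310 (q = 123 of N = 134).
Normalized shortfalls: (520−140)/520 = 0.7308 (×35); (520−210)/520 = 0.5962 (×32); (520−260)/520 = 0.5000 (×28); (520−310)/520 = 0.4038 (×28).
Squared: 0.5340 (×35); 0.3554 (×32); 0.2500 (×28); 0.1631 (×28).
Sum = 41.630178; P₂ = 41.630178 / 134 = 0.3107.

0.3107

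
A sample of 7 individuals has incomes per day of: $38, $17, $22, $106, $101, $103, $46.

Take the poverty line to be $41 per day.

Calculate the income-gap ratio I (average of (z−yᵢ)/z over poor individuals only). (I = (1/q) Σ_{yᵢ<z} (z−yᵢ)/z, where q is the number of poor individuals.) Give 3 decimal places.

Incomes under z: $17, $22, $38 (q = 3 of N = 7).
Relative gaps: 0.5854, 0.4634, 0.0732; sum = 1.121951.
I averages over the q = 3 poor units only: 1.121951 / 3 = 0.374.

0.374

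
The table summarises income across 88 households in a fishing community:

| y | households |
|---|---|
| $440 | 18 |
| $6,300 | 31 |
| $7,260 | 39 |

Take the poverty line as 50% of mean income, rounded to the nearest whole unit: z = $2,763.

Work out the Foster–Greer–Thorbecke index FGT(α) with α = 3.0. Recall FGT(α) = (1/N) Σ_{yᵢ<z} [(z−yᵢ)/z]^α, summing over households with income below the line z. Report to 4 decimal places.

0.1216

Incomes under z: 18×$440 (q = 18 of N = 88).
Normalized shortfalls: (2763−440)/2763 = 0.8408 (×18).
Raised to α = 3.0: 0.59430 (×18).
Sum = 10.697381; FGT(3.0) = 10.697381 / 88 = 0.1216.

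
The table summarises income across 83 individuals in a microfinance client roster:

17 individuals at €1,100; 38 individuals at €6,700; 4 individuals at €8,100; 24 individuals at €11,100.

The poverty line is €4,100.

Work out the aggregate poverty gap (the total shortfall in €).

Below the line: 17×€1,100 (q = 17 of N = 83).
Individual gaps: 17×(4100−1100) = 51000.
Aggregate gap = €51,000.

€51,000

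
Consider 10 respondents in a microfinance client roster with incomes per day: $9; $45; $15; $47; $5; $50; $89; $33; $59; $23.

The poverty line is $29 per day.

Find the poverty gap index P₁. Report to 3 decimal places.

0.221

Below the line: $5, $9, $15, $23 (q = 4 of N = 10).
Gap ratios (z−y)/z: (29−5)/29 = 0.8276; (29−9)/29 = 0.6897; (29−15)/29 = 0.4828; (29−23)/29 = 0.2069.
Σ = 2.206897. Dividing by the full population N = 10 gives P₁ = 0.221.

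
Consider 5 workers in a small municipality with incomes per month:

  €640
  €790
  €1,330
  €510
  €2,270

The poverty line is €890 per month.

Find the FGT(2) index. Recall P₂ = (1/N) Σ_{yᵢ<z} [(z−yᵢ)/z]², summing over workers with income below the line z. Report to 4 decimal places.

0.0548

Poor units: €510, €640, €790 (q = 3 of N = 5).
Normalized shortfalls: (890−510)/890 = 0.4270; (890−640)/890 = 0.2809; (890−790)/890 = 0.1124.
Squared: 0.1823; 0.0789; 0.0126.
Sum = 0.273829; P₂ = 0.273829 / 5 = 0.0548.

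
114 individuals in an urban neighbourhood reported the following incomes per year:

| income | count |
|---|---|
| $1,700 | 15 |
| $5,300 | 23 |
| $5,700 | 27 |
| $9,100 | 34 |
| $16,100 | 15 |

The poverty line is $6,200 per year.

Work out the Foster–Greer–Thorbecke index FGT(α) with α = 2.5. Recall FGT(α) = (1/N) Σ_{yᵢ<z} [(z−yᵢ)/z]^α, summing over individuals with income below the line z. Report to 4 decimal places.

Incomes under z: 15×$1,700, 23×$5,300, 27×$5,700 (q = 65 of N = 114).
Normalized shortfalls: (6200−1700)/6200 = 0.7258 (×15); (6200−5300)/6200 = 0.1452 (×23); (6200−5700)/6200 = 0.0806 (×27).
Raised to α = 2.5: 0.44880 (×15); 0.00803 (×23); 0.00185 (×27).
Sum = 6.966507; FGT(2.5) = 6.966507 / 114 = 0.0611.

0.0611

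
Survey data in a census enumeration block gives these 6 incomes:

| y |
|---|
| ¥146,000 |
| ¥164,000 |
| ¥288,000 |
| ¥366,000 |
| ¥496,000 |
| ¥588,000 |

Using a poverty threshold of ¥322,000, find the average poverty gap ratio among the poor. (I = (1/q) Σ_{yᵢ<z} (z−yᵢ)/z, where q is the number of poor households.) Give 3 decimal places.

0.381

Incomes under z: ¥146,000, ¥164,000, ¥288,000 (q = 3 of N = 6).
Shortfall ratios (z−y)/z: 0.5466, 0.4907, 0.1056; sum = 1.142857.
The income-gap ratio divides by q (the poor only): 1.142857 / 3 = 0.381.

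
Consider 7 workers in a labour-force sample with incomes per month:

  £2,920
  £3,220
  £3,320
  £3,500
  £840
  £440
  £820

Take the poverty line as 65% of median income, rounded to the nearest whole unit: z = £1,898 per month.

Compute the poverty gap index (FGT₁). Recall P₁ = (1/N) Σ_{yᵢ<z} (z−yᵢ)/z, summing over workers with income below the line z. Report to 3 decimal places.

Below z: £440, £820, £840 (q = 3 of N = 7).
Gap ratios (z−y)/z: (1898−440)/1898 = 0.7682; (1898−820)/1898 = 0.5680; (1898−840)/1898 = 0.5574.
Σ = 1.893572. Dividing by the full population N = 7 gives P₁ = 0.271.

0.271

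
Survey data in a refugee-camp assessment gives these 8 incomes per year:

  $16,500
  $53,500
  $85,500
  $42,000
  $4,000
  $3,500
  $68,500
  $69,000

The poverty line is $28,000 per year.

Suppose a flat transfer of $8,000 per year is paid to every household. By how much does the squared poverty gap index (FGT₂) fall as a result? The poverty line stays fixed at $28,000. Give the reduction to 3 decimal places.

0.122

Before: below the line — $3,500, $4,000, $16,500; squared poverty gap index (FGT₂) = 0.20863.
After the $8,000 transfer: below the line — $11,500, $12,000, $24,500; squared poverty gap index (FGT₂) = 0.08618.
Reduction = 0.20863 − 0.08618 = 0.122.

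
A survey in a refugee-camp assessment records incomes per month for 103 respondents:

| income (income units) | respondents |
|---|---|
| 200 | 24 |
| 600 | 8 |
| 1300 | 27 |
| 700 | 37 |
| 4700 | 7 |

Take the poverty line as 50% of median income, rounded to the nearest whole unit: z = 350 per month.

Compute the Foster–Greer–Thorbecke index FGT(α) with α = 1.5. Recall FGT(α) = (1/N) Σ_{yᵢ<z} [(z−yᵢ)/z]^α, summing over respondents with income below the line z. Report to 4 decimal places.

0.0654

Incomes under z: 24×200 (q = 24 of N = 103).
Shortfall ratios: (350−200)/350 = 0.4286 (×24).
Raised to α = 1.5: 0.28057 (×24).
Sum = 6.733581; FGT(1.5) = 6.733581 / 103 = 0.0654.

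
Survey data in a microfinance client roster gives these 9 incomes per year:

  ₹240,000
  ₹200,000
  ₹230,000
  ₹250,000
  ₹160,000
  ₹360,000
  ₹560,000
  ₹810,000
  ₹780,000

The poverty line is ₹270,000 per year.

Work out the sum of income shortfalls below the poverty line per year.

₹270,000

Poor units: ₹160,000, ₹200,000, ₹230,000, ₹240,000, ₹250,000 (q = 5 of N = 9).
Individual gaps: 270000−160000 = 110000; 270000−200000 = 70000; 270000−230000 = 40000; 270000−240000 = 30000; 270000−250000 = 20000.
Aggregate gap = ₹270,000.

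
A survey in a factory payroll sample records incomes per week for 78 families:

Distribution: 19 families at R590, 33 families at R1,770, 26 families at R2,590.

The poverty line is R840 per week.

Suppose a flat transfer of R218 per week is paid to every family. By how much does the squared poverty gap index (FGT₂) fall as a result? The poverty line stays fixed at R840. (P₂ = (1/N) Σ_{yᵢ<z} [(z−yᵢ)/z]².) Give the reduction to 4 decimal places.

Before: below the line — 19×R590; squared poverty gap index (FGT₂) = 0.021576.
After the R218 transfer: below the line — 19×R808; squared poverty gap index (FGT₂) = 0.000354.
Reduction = 0.021576 − 0.000354 = 0.0212.

0.0212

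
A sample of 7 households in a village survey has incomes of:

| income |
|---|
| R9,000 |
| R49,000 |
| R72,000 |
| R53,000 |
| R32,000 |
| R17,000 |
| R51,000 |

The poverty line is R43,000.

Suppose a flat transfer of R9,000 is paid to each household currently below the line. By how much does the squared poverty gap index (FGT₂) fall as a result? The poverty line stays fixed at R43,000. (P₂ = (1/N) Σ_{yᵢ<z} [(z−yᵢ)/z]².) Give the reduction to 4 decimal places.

0.0800

Before: below the line — R9,000, R17,000, R32,000; squared poverty gap index (FGT₂) = 0.150892.
After the R9,000 transfer: below the line — R18,000, R26,000, R41,000; squared poverty gap index (FGT₂) = 0.070926.
Reduction = 0.150892 − 0.070926 = 0.0800.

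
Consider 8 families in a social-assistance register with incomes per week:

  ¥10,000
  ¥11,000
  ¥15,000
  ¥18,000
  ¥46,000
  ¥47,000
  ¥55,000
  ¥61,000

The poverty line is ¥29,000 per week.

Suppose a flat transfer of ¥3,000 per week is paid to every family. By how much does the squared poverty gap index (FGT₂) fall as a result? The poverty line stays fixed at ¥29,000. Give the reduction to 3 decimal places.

Before: below the line — ¥10,000, ¥11,000, ¥15,000, ¥18,000; squared poverty gap index (FGT₂) = 0.14893.
After the ¥3,000 transfer: below the line — ¥13,000, ¥14,000, ¥18,000, ¥21,000; squared poverty gap index (FGT₂) = 0.09899.
Reduction = 0.14893 − 0.09899 = 0.050.

0.050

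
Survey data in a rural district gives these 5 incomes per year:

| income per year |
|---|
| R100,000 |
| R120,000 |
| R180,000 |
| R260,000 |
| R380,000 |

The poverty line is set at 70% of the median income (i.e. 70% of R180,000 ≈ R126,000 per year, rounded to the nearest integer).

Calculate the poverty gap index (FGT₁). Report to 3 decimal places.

Poor units: R100,000, R120,000 (q = 2 of N = 5).
Shortfall ratios: (126000−100000)/126000 = 0.2063; (126000−120000)/126000 = 0.0476.
Σ = 0.253968. Dividing by the full population N = 5 gives P₁ = 0.051.

0.051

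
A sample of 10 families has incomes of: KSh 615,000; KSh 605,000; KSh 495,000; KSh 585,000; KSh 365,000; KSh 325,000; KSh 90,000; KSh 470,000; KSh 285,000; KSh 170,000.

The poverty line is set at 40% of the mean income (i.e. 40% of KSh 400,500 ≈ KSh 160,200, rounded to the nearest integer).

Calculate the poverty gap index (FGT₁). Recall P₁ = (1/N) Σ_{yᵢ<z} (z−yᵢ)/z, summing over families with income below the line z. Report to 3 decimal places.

0.044

Incomes under z: KSh 90,000 (q = 1 of N = 10).
Shortfall ratios: (160200−90000)/160200 = 0.4382.
Sum of shortfalls = 0.438202; P₁ averages over all N: 0.438202 / 10 = 0.044.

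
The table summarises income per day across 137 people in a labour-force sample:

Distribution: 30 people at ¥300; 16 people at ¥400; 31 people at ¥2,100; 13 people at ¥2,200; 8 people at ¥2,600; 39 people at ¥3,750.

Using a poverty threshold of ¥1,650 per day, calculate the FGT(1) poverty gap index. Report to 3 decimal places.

Below the line: 30×¥300, 16×¥400 (q = 46 of N = 137).
Shortfall ratios: (1650−300)/1650 = 0.8182 (×30); (1650−400)/1650 = 0.7576 (×16).
Σ = 36.666667. Dividing by the full population N = 137 gives P₁ = 0.268.

0.268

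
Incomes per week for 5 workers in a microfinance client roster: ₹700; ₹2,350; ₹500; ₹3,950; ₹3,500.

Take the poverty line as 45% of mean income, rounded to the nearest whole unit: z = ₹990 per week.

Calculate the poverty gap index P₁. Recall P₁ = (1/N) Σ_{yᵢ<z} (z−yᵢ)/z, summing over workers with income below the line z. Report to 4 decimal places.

Incomes under z: ₹500, ₹700 (q = 2 of N = 5).
Relative gaps: (990−500)/990 = 0.4949; (990−700)/990 = 0.2929.
Sum of shortfalls = 0.787879; P₁ averages over all N: 0.787879 / 5 = 0.1576.

0.1576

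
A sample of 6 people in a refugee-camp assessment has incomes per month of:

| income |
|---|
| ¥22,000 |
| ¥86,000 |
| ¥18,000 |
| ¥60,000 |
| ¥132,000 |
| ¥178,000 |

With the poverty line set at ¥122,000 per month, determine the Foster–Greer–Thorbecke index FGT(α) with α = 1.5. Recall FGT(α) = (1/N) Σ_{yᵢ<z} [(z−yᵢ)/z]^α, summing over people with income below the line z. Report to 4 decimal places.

0.3420

Incomes under z: ¥18,000, ¥22,000, ¥60,000, ¥86,000 (q = 4 of N = 6).
Relative gaps: (122000−18000)/122000 = 0.8525; (122000−22000)/122000 = 0.8197; (122000−60000)/122000 = 0.5082; (122000−86000)/122000 = 0.2951.
Raised to α = 1.5: 0.78706; 0.74210; 0.36228; 0.16029.
Sum = 2.051736; FGT(1.5) = 2.051736 / 6 = 0.3420.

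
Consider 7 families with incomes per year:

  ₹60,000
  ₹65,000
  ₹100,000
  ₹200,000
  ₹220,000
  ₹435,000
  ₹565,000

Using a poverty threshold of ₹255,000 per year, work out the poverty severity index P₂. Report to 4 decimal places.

0.2250

Below the line: ₹60,000, ₹65,000, ₹100,000, ₹200,000, ₹220,000 (q = 5 of N = 7).
Gap ratios (z−y)/z: (255000−60000)/255000 = 0.7647; (255000−65000)/255000 = 0.7451; (255000−100000)/255000 = 0.6078; (255000−200000)/255000 = 0.2157; (255000−220000)/255000 = 0.1373.
Squared: 0.5848; 0.5552; 0.3695; 0.0465; 0.0188.
Sum = 1.574779; P₂ = 1.574779 / 7 = 0.2250.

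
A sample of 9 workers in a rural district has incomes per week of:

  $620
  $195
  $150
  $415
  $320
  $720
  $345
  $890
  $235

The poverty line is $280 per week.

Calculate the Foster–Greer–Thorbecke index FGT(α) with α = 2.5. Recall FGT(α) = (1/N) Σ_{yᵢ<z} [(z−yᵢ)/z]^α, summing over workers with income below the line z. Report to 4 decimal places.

0.0231

Below z: $150, $195, $235 (q = 3 of N = 9).
Normalized shortfalls: (280−150)/280 = 0.4643; (280−195)/280 = 0.3036; (280−235)/280 = 0.1607.
Raised to α = 2.5: 0.14688; 0.05078; 0.01035.
Sum = 0.208010; FGT(2.5) = 0.208010 / 9 = 0.0231.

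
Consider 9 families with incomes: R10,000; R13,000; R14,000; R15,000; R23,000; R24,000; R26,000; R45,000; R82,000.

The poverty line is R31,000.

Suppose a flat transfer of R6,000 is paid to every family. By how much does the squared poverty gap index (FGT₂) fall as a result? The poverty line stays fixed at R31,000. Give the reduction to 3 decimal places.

Before: below the line — R10,000, R13,000, R14,000, R15,000, R23,000, R24,000, R26,000; squared poverty gap index (FGT₂) = 0.16742.
After the R6,000 transfer: below the line — R16,000, R19,000, R20,000, R21,000, R29,000, R30,000; squared poverty gap index (FGT₂) = 0.06879.
Reduction = 0.16742 − 0.06879 = 0.099.

0.099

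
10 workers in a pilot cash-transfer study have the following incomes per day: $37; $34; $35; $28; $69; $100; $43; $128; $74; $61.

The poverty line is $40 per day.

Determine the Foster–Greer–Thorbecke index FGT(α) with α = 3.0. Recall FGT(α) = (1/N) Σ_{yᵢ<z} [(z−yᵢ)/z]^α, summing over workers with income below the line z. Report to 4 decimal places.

Incomes under z: $28, $34, $35, $37 (q = 4 of N = 10).
Relative gaps: (40−28)/40 = 0.3000; (40−34)/40 = 0.1500; (40−35)/40 = 0.1250; (40−37)/40 = 0.0750.
Raised to α = 3.0: 0.02700; 0.00337; 0.00195; 0.00042.
Sum = 0.032750; FGT(3.0) = 0.032750 / 10 = 0.0033.

0.0033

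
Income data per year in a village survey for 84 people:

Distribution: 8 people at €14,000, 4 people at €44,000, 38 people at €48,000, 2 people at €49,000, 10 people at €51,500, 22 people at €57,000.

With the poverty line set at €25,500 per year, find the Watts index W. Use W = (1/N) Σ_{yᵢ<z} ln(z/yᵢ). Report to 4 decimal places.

Below z: 8×€14,000 (q = 8 of N = 84).
Log gaps: ln(25500/14000) = 0.5996 (×8).
W = 4.796969 / 84 = 0.0571.

0.0571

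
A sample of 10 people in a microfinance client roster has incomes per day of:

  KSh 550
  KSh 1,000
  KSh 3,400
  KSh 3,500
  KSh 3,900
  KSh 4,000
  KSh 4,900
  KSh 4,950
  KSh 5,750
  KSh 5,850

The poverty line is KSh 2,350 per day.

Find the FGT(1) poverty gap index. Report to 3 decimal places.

0.134

Below z: KSh 550, KSh 1,000 (q = 2 of N = 10).
Gap ratios (z−y)/z: (2350−550)/2350 = 0.7660; (2350−1000)/2350 = 0.5745.
Sum of shortfalls = 1.340426; P₁ averages over all N: 1.340426 / 10 = 0.134.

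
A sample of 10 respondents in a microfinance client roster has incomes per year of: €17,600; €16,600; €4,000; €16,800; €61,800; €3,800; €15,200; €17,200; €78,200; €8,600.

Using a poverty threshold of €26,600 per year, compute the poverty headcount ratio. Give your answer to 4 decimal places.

0.8000

8 of the 10 respondents have income below €26,600.
H = 8/10 = 0.8000.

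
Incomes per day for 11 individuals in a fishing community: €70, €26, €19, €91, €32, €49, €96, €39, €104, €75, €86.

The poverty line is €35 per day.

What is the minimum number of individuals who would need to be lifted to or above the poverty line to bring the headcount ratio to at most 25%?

3 of the 11 individuals are poor, so H = 3/11 = 0.273.
A headcount ratio of at most 25% allows at most ⌊0.25 × 11⌋ = 2 poor individuals.
So at least 3 − 2 = 1 must be lifted.

1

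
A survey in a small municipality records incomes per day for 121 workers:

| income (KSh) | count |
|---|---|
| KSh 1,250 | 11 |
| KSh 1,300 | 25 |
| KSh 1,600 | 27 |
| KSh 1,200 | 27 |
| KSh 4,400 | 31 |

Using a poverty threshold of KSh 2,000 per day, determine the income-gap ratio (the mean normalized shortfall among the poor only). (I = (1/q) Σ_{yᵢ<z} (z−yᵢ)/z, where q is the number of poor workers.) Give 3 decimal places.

Poor units: 27×KSh 1,200, 11×KSh 1,250, 25×KSh 1,300, 27×KSh 1,600 (q = 90 of N = 121).
Relative gaps: 0.4000 (×27), 0.3750 (×11), 0.3500 (×25), 0.2000 (×27); sum = 29.075000.
The income-gap ratio divides by q (the poor only): 29.075000 / 90 = 0.323.

0.323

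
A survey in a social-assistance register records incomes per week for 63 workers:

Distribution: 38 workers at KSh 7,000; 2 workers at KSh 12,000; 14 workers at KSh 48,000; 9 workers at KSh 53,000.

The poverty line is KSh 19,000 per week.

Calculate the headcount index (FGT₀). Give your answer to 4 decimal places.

40 of the 63 workers have income below KSh 19,000.
H = 40/63 = 0.6349.

0.6349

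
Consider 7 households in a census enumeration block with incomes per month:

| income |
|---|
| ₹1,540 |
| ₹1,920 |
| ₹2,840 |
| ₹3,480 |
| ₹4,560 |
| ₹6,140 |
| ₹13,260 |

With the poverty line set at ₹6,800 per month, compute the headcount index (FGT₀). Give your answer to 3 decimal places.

0.857

6 of the 7 households have income below ₹6,800.
H = 6/7 = 0.857.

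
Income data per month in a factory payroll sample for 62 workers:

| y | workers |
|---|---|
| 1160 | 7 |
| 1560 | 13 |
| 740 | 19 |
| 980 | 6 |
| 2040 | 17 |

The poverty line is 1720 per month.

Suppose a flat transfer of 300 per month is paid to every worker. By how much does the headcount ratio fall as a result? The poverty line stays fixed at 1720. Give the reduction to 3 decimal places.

Before: below the line — 19×740, 6×980, 7×1160, 13×1560; headcount ratio = 0.72581.
After the 300 transfer: below the line — 19×1040, 6×1280, 7×1460; headcount ratio = 0.51613.
Reduction = 0.72581 − 0.51613 = 0.210.

0.210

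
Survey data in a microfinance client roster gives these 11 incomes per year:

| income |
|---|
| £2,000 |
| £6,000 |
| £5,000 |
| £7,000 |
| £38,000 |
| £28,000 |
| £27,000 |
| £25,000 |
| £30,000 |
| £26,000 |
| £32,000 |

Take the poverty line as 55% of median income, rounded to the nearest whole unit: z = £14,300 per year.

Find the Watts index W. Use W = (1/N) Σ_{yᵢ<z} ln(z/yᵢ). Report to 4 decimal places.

0.4183

Below the line: £2,000, £5,000, £6,000, £7,000 (q = 4 of N = 11).
Log shortfalls: ln(14300/2000) = 1.9671; ln(14300/5000) = 1.0508; ln(14300/6000) = 0.8685; ln(14300/7000) = 0.7143.
W = 4.600783 / 11 = 0.4183.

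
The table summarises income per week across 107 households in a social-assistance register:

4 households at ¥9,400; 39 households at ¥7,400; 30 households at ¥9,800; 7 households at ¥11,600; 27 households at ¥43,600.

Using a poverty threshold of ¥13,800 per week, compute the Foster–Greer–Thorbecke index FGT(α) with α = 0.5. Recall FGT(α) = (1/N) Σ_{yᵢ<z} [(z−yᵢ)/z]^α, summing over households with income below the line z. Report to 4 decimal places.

Below the line: 39×¥7,400, 4×¥9,400, 30×¥9,800, 7×¥11,600 (q = 80 of N = 107).
Shortfall ratios: (13800−7400)/13800 = 0.4638 (×39); (13800−9400)/13800 = 0.3188 (×4); (13800−9800)/13800 = 0.2899 (×30); (13800−11600)/13800 = 0.1594 (×7).
Raised to α = 0.5: 0.68101 (×39); 0.56466 (×4); 0.53838 (×30); 0.39927 (×7).
Sum = 47.764223; FGT(0.5) = 47.764223 / 107 = 0.4464.

0.4464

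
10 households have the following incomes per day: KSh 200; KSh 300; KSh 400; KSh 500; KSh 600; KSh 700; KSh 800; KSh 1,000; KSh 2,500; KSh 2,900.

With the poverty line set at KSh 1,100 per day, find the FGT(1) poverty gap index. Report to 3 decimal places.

Incomes under z: KSh 200, KSh 300, KSh 400, KSh 500, KSh 600, KSh 700, KSh 800, KSh 1,000 (q = 8 of N = 10).
Gap ratios (z−y)/z: (1100−200)/1100 = 0.8182; (1100−300)/1100 = 0.7273; (1100−400)/1100 = 0.6364; (1100−500)/1100 = 0.5455; (1100−600)/1100 = 0.4545; (1100−700)/1100 = 0.3636; (1100−800)/1100 = 0.2727; (1100−1000)/1100 = 0.0909.
Σ = 3.909091. Dividing by the full population N = 10 gives P₁ = 0.391.

0.391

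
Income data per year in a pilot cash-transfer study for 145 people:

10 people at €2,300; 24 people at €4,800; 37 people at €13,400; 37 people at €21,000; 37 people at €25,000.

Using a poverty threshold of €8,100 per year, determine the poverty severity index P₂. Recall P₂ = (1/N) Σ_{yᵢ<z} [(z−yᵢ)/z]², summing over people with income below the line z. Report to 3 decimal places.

Incomes under z: 10×€2,300, 24×€4,800 (q = 34 of N = 145).
Gap ratios (z−y)/z: (8100−2300)/8100 = 0.7160 (×10); (8100−4800)/8100 = 0.4074 (×24).
Squared: 0.5127 (×10); 0.1660 (×24).
Sum = 9.110806; P₂ = 9.110806 / 145 = 0.063.

0.063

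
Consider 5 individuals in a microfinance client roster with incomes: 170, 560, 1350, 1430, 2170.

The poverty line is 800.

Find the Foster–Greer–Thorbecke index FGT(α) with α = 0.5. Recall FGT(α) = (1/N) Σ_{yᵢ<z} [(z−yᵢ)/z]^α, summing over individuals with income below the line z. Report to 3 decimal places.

0.287

Below z: 170, 560 (q = 2 of N = 5).
Relative gaps: (800−170)/800 = 0.7875; (800−560)/800 = 0.3000.
Raised to α = 0.5: 0.88741; 0.54772.
Sum = 1.435135; FGT(0.5) = 1.435135 / 5 = 0.287.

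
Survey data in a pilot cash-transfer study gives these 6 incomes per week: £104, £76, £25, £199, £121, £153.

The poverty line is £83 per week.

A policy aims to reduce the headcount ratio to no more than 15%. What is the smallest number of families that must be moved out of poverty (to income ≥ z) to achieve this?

2

Currently q = 2 of N = 6 are below the line (H = 0.333).
A headcount ratio of at most 15% allows at most ⌊0.15 × 6⌋ = 0 poor families.
So at least 2 − 0 = 2 must be lifted.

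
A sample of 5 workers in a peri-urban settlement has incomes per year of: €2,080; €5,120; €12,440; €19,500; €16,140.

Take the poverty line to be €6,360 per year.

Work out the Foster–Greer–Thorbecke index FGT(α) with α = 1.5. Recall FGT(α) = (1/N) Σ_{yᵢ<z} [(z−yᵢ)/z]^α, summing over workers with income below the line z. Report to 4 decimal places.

0.1276

Incomes under z: €2,080, €5,120 (q = 2 of N = 5).
Gap ratios (z−y)/z: (6360−2080)/6360 = 0.6730; (6360−5120)/6360 = 0.1950.
Raised to α = 1.5: 0.55205; 0.08609.
Sum = 0.638141; FGT(1.5) = 0.638141 / 5 = 0.1276.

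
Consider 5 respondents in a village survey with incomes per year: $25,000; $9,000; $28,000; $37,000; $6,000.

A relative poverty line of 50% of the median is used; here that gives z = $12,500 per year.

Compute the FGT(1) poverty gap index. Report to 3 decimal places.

Incomes under z: $6,000, $9,000 (q = 2 of N = 5).
Relative gaps: (12500−6000)/12500 = 0.5200; (12500−9000)/12500 = 0.2800.
Σ = 0.800000. Dividing by the full population N = 5 gives P₁ = 0.160.

0.160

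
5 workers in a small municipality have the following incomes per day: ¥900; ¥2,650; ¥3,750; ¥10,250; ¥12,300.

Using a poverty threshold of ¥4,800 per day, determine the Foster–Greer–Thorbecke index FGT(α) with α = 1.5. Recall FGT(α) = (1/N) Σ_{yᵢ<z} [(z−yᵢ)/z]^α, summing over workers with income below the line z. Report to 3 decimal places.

Incomes under z: ¥900, ¥2,650, ¥3,750 (q = 3 of N = 5).
Gap ratios (z−y)/z: (4800−900)/4800 = 0.8125; (4800−2650)/4800 = 0.4479; (4800−3750)/4800 = 0.2188.
Raised to α = 1.5: 0.73238; 0.29978; 0.10231.
Sum = 1.134464; FGT(1.5) = 1.134464 / 5 = 0.227.

0.227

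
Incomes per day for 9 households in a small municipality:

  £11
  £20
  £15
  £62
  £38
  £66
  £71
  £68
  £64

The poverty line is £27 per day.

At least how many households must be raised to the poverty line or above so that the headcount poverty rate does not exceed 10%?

3 of the 9 households are poor, so H = 3/9 = 0.333.
A headcount ratio of at most 10% allows at most ⌊0.10 × 9⌋ = 0 poor households.
So at least 3 − 0 = 3 must be lifted.

3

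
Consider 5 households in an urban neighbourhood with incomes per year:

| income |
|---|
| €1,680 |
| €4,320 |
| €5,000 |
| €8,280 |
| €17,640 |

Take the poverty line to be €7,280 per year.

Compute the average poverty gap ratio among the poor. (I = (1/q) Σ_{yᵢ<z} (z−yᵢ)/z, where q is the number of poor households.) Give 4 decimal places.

Below the line: €1,680, €4,320, €5,000 (q = 3 of N = 5).
Shortfall ratios (z−y)/z: 0.7692, 0.4066, 0.3132; sum = 1.489011.
I averages over the q = 3 poor units only: 1.489011 / 3 = 0.4963.

0.4963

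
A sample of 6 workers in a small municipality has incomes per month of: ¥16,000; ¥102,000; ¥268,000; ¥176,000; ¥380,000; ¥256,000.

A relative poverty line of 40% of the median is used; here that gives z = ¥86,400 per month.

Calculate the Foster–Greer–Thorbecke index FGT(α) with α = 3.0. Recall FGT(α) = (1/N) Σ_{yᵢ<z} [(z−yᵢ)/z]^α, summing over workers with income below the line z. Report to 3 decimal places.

Below z: ¥16,000 (q = 1 of N = 6).
Normalized shortfalls: (86400−16000)/86400 = 0.8148.
Raised to α = 3.0: 0.54097.
Sum = 0.540974; FGT(3.0) = 0.540974 / 6 = 0.090.

0.090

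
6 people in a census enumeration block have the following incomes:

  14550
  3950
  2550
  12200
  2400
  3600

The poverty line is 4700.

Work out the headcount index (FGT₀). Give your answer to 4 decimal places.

4 of the 6 people have income below 4700.
H = 4/6 = 0.6667.

0.6667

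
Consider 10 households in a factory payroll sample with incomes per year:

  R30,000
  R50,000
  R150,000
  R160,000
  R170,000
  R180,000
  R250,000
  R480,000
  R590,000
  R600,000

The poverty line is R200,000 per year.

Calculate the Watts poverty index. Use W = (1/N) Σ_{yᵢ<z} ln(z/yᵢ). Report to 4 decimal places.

0.4062

Incomes under z: R30,000, R50,000, R150,000, R160,000, R170,000, R180,000 (q = 6 of N = 10).
Log gaps: ln(200000/30000) = 1.8971; ln(200000/50000) = 1.3863; ln(200000/150000) = 0.2877; ln(200000/160000) = 0.2231; ln(200000/170000) = 0.1625; ln(200000/180000) = 0.1054.
W = 4.062119 / 10 = 0.4062.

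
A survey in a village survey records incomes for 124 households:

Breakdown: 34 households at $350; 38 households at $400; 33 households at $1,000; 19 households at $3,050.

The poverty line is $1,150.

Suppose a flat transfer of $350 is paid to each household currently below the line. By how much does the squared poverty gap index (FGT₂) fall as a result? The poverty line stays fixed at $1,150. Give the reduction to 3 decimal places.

Before: below the line — 34×$350, 38×$400, 33×$1,000; squared poverty gap index (FGT₂) = 0.26756.
After the $350 transfer: below the line — 34×$700, 38×$750; squared poverty gap index (FGT₂) = 0.07906.
Reduction = 0.26756 − 0.07906 = 0.189.

0.189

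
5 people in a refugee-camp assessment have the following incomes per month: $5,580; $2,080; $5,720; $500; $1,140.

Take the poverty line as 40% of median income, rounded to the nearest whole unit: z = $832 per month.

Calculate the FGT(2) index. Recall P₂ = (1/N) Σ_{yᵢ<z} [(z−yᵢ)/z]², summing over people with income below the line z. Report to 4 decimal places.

Incomes under z: $500 (q = 1 of N = 5).
Normalized shortfalls: (832−500)/832 = 0.3990.
Squared: 0.1592.
Sum = 0.159232; P₂ = 0.159232 / 5 = 0.0318.

0.0318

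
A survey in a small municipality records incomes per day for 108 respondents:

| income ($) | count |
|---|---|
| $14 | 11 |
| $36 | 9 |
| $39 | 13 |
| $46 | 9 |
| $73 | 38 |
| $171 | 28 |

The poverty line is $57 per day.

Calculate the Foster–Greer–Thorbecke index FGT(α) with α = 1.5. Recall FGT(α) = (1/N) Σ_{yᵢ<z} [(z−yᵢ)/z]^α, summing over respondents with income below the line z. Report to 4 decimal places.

0.1138

Incomes under z: 11×$14, 9×$36, 13×$39, 9×$46 (q = 42 of N = 108).
Normalized shortfalls: (57−14)/57 = 0.7544 (×11); (57−36)/57 = 0.3684 (×9); (57−39)/57 = 0.3158 (×13); (57−46)/57 = 0.1930 (×9).
Raised to α = 1.5: 0.65522 (×11); 0.22362 (×9); 0.17746 (×13); 0.08478 (×9).
Sum = 12.290031; FGT(1.5) = 12.290031 / 108 = 0.1138.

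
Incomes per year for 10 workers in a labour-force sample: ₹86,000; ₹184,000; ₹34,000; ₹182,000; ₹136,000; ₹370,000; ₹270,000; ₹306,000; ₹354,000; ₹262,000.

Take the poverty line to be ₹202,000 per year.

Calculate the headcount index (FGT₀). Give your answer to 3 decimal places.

0.500

5 of the 10 workers have income below ₹202,000.
H = 5/10 = 0.500.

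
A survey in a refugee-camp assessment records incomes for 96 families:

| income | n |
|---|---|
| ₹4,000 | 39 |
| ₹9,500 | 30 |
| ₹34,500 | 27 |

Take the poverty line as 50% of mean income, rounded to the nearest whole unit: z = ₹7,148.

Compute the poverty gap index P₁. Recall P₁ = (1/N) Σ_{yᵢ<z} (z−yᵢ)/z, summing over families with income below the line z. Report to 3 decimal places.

0.179

Below z: 39×₹4,000 (q = 39 of N = 96).
Shortfall ratios: (7148−4000)/7148 = 0.4404 (×39).
Sum of shortfalls = 17.175713; P₁ averages over all N: 17.175713 / 96 = 0.179.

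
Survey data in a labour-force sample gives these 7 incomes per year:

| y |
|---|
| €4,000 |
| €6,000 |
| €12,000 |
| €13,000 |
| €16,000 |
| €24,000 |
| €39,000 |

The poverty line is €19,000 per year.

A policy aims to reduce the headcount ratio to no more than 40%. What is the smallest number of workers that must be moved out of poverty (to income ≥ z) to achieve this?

Currently q = 5 of N = 7 are below the line (H = 0.714).
A headcount ratio of at most 40% allows at most ⌊0.40 × 7⌋ = 2 poor workers.
So at least 5 − 2 = 3 must be lifted.

3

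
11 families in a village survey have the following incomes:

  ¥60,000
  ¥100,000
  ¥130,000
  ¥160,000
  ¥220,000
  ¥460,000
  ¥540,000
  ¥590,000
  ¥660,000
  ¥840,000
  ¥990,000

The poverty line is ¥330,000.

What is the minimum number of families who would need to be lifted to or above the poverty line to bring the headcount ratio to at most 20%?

3

5 of the 11 families are poor, so H = 5/11 = 0.455.
A headcount ratio of at most 20% allows at most ⌊0.20 × 11⌋ = 2 poor families.
So at least 5 − 2 = 3 must be lifted.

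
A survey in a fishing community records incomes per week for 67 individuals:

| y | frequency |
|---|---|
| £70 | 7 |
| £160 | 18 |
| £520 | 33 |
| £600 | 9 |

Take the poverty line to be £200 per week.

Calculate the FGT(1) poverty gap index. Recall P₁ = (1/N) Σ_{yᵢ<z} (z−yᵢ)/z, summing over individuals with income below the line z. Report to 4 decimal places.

0.1216

Incomes under z: 7×£70, 18×£160 (q = 25 of N = 67).
Gap ratios (z−y)/z: (200−70)/200 = 0.6500 (×7); (200−160)/200 = 0.2000 (×18).
Sum of shortfalls = 8.150000; P₁ averages over all N: 8.150000 / 67 = 0.1216.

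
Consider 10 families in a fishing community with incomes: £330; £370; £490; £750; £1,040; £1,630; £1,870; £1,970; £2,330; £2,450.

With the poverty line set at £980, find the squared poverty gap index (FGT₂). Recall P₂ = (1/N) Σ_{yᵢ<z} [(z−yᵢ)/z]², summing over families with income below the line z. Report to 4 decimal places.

0.1132

Incomes under z: £330, £370, £490, £750 (q = 4 of N = 10).
Shortfall ratios: (980−330)/980 = 0.6633; (980−370)/980 = 0.6224; (980−490)/980 = 0.5000; (980−750)/980 = 0.2347.
Squared: 0.4399; 0.3874; 0.2500; 0.0551.
Sum = 1.132445; P₂ = 1.132445 / 10 = 0.1132.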